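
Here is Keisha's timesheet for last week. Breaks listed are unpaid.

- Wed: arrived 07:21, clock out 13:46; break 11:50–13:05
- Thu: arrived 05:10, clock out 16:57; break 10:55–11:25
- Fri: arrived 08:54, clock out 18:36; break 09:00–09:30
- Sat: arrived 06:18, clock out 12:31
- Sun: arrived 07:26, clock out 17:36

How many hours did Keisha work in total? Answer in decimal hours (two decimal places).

Wed: 07:21–13:46 = 6 h 25 min; less 75 min break → 5 h 10 min
Thu: 05:10–16:57 = 11 h 47 min; less 30 min break → 11 h 17 min
Fri: 08:54–18:36 = 9 h 42 min; less 30 min break → 9 h 12 min
Sat: 06:18–12:31 = 6 h 13 min
Sun: 07:26–17:36 = 10 h 10 min
Total: 5 h 10 min + 11 h 17 min + 9 h 12 min + 6 h 13 min + 10 h 10 min = 42 h 2 min.

42.03 hours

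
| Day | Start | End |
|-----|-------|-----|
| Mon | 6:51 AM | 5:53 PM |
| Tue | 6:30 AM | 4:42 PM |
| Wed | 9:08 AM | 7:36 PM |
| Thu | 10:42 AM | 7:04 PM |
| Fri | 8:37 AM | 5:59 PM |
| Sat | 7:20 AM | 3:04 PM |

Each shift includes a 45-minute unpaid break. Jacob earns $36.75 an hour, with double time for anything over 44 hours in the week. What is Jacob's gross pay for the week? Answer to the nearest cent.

Mon: 6:51 AM–5:53 PM = 11 h 2 min; less 45 min break → 10 h 17 min
Tue: 6:30 AM–4:42 PM = 10 h 12 min; less 45 min break → 9 h 27 min
Wed: 9:08 AM–7:36 PM = 10 h 28 min; less 45 min break → 9 h 43 min
Thu: 10:42 AM–7:04 PM = 8 h 22 min; less 45 min break → 7 h 37 min
Fri: 8:37 AM–5:59 PM = 9 h 22 min; less 45 min break → 8 h 37 min
Sat: 7:20 AM–3:04 PM = 7 h 44 min; less 45 min break → 6 h 59 min
Total worked: 52 h 40 min = 3160 min.
Regular 44 h 0 min = 2640 min at $36.75/h; overtime 8 h 40 min = 520 min at $73.50/h.
Pay = (2640 × $36.75 + 520 × $73.50) ÷ 60 = $2254.00.

$2254.00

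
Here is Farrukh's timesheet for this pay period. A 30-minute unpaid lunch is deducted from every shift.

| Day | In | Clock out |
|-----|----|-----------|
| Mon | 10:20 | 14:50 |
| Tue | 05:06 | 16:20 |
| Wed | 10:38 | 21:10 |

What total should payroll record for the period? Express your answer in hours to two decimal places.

24.77 hours

Mon: 10:20–14:50 = 4 h 30 min; less 30 min break → 4 h 0 min
Tue: 05:06–16:20 = 11 h 14 min; less 30 min break → 10 h 44 min
Wed: 10:38–21:10 = 10 h 32 min; less 30 min break → 10 h 2 min
Total: 4 h 0 min + 10 h 44 min + 10 h 2 min = 24 h 46 min.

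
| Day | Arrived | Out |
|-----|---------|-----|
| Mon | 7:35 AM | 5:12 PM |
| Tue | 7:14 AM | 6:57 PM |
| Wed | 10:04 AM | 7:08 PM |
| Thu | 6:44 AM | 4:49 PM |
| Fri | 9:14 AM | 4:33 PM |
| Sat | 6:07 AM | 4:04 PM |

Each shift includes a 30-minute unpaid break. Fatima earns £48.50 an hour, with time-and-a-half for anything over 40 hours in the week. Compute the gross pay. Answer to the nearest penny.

£3013.06

Mon: 7:35 AM–5:12 PM = 9 h 37 min; less 30 min break → 9 h 7 min
Tue: 7:14 AM–6:57 PM = 11 h 43 min; less 30 min break → 11 h 13 min
Wed: 10:04 AM–7:08 PM = 9 h 4 min; less 30 min break → 8 h 34 min
Thu: 6:44 AM–4:49 PM = 10 h 5 min; less 30 min break → 9 h 35 min
Fri: 9:14 AM–4:33 PM = 7 h 19 min; less 30 min break → 6 h 49 min
Sat: 6:07 AM–4:04 PM = 9 h 57 min; less 30 min break → 9 h 27 min
Total worked: 54 h 45 min = 3285 min.
Regular 40 h 0 min = 2400 min at £48.50/h; overtime 14 h 45 min = 885 min at £72.75/h.
Pay = (2400 × £48.50 + 885 × £72.75) ÷ 60 = £3013.06.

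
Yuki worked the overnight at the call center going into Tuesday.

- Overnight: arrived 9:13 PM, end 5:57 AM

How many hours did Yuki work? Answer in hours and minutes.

Overnight: 9:13 PM → midnight = 2 h 47 min; midnight → 5:57 AM = 5 h 57 min; span 8 h 44 min

8 h 44 min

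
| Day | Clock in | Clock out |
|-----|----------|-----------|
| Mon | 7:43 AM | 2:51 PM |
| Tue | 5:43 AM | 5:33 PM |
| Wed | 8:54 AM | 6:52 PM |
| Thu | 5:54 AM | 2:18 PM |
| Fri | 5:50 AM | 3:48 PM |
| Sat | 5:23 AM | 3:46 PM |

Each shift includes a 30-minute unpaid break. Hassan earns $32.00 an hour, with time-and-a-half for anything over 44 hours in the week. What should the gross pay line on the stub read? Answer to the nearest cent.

$1920.80

Mon: 7:43 AM–2:51 PM = 7 h 8 min; less 30 min break → 6 h 38 min
Tue: 5:43 AM–5:33 PM = 11 h 50 min; less 30 min break → 11 h 20 min
Wed: 8:54 AM–6:52 PM = 9 h 58 min; less 30 min break → 9 h 28 min
Thu: 5:54 AM–2:18 PM = 8 h 24 min; less 30 min break → 7 h 54 min
Fri: 5:50 AM–3:48 PM = 9 h 58 min; less 30 min break → 9 h 28 min
Sat: 5:23 AM–3:46 PM = 10 h 23 min; less 30 min break → 9 h 53 min
Total worked: 54 h 41 min = 3281 min.
Regular 44 h 0 min = 2640 min at $32.00/h; overtime 10 h 41 min = 641 min at $48.00/h.
Pay = (2640 × $32.00 + 641 × $48.00) ÷ 60 = $1920.80.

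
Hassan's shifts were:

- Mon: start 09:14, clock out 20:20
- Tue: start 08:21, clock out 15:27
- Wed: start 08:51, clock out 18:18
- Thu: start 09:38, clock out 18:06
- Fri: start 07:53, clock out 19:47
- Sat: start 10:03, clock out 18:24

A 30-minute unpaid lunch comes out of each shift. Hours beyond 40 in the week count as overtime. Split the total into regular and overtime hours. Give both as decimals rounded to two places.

Regular 40.00 hours, overtime 13.37 hours

Mon: 09:14–20:20 = 11 h 6 min; less 30 min break → 10 h 36 min
Tue: 08:21–15:27 = 7 h 6 min; less 30 min break → 6 h 36 min
Wed: 08:51–18:18 = 9 h 27 min; less 30 min break → 8 h 57 min
Thu: 09:38–18:06 = 8 h 28 min; less 30 min break → 7 h 58 min
Fri: 07:53–19:47 = 11 h 54 min; less 30 min break → 11 h 24 min
Sat: 10:03–18:24 = 8 h 21 min; less 30 min break → 7 h 51 min
Total worked: 53 h 22 min = 53.37 h.
Threshold 40 h → overtime 13 h 22 min, regular 40 h 0 min.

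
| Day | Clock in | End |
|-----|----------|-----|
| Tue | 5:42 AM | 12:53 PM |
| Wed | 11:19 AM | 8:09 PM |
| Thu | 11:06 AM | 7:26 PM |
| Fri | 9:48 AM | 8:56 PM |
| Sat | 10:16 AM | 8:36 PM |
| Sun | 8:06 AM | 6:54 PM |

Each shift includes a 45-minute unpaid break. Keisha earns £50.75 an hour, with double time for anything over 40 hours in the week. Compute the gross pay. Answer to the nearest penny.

Tue: 5:42 AM–12:53 PM = 7 h 11 min; less 45 min break → 6 h 26 min
Wed: 11:19 AM–8:09 PM = 8 h 50 min; less 45 min break → 8 h 5 min
Thu: 11:06 AM–7:26 PM = 8 h 20 min; less 45 min break → 7 h 35 min
Fri: 9:48 AM–8:56 PM = 11 h 8 min; less 45 min break → 10 h 23 min
Sat: 10:16 AM–8:36 PM = 10 h 20 min; less 45 min break → 9 h 35 min
Sun: 8:06 AM–6:54 PM = 10 h 48 min; less 45 min break → 10 h 3 min
Total worked: 52 h 7 min = 3127 min.
Regular 40 h 0 min = 2400 min at £50.75/h; overtime 12 h 7 min = 727 min at £101.50/h.
Pay = (2400 × £50.75 + 727 × £101.50) ÷ 60 = £3259.84.

£3259.84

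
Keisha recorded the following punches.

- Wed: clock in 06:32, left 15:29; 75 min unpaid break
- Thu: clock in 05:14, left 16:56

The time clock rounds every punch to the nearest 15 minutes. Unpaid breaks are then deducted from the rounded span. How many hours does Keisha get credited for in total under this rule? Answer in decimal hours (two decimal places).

19.50 hours

Wed: in 06:32→06:30, out 15:29→15:30; 9 h 0 min − 75 min = 7 h 45 min
Thu: in 05:14→05:15, out 16:56→17:00; 11 h 45 min
Total credited: 19 h 30 min.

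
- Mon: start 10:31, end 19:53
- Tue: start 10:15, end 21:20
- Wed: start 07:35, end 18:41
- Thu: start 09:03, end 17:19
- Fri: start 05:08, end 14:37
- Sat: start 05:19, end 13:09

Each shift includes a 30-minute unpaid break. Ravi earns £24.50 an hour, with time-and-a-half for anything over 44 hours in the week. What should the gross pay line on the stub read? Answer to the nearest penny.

£1450.40

Mon: 10:31–19:53 = 9 h 22 min; less 30 min break → 8 h 52 min
Tue: 10:15–21:20 = 11 h 5 min; less 30 min break → 10 h 35 min
Wed: 07:35–18:41 = 11 h 6 min; less 30 min break → 10 h 36 min
Thu: 09:03–17:19 = 8 h 16 min; less 30 min break → 7 h 46 min
Fri: 05:08–14:37 = 9 h 29 min; less 30 min break → 8 h 59 min
Sat: 05:19–13:09 = 7 h 50 min; less 30 min break → 7 h 20 min
Total worked: 54 h 8 min = 3248 min.
Regular 44 h 0 min = 2640 min at £24.50/h; overtime 10 h 8 min = 608 min at £36.75/h.
Pay = (2640 × £24.50 + 608 × £36.75) ÷ 60 = £1450.40.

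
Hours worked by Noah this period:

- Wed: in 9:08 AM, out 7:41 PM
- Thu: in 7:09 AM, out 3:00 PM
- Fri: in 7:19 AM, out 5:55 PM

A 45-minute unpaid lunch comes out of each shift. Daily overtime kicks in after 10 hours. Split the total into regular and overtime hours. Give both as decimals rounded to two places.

Regular 26.75 hours, overtime 0.00 hours

Wed: 9:08 AM–7:41 PM = 10 h 33 min; less 45 min break → 9 h 48 min
Thu: 7:09 AM–3:00 PM = 7 h 51 min; less 45 min break → 7 h 6 min
Fri: 7:19 AM–5:55 PM = 10 h 36 min; less 45 min break → 9 h 51 min
Wed reg 9 h 48 min / OT 0 h 0 min; Thu reg 7 h 6 min / OT 0 h 0 min; Fri reg 9 h 51 min / OT 0 h 0 min.
Totals: regular 26 h 45 min, overtime 0 h 0 min.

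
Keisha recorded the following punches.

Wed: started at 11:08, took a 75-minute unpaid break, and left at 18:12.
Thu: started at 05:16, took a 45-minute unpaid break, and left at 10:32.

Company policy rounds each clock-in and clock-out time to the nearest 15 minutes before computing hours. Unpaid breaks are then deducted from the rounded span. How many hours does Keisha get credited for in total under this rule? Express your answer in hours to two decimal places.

Wed: in 11:08→11:15, out 18:12→18:15; 7 h 0 min − 75 min = 5 h 45 min
Thu: in 05:16→05:15, out 10:32→10:30; 5 h 15 min − 45 min = 4 h 30 min
Total credited: 10 h 15 min.

10.25 hours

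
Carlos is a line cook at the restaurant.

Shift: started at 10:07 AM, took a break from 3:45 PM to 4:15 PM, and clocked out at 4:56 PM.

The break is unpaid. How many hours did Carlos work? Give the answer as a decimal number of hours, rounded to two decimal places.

Shift: 10:07 AM–4:56 PM = 6 h 49 min; less 30 min break → 6 h 19 min

6.32 hours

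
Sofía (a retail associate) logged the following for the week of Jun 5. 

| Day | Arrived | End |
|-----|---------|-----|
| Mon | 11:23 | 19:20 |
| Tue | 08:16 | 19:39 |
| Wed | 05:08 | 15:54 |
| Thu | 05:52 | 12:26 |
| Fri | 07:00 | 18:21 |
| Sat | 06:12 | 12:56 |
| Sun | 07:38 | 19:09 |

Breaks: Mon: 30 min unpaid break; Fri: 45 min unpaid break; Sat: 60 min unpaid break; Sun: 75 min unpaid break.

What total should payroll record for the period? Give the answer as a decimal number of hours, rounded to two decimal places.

62.77 hours

Mon: 11:23–19:20 = 7 h 57 min; less 30 min break → 7 h 27 min
Tue: 08:16–19:39 = 11 h 23 min
Wed: 05:08–15:54 = 10 h 46 min
Thu: 05:52–12:26 = 6 h 34 min
Fri: 07:00–18:21 = 11 h 21 min; less 45 min break → 10 h 36 min
Sat: 06:12–12:56 = 6 h 44 min; less 60 min break → 5 h 44 min
Sun: 07:38–19:09 = 11 h 31 min; less 75 min break → 10 h 16 min
Total: 7 h 27 min + 11 h 23 min + 10 h 46 min + 6 h 34 min + 10 h 36 min + 5 h 44 min + 10 h 16 min = 62 h 46 min.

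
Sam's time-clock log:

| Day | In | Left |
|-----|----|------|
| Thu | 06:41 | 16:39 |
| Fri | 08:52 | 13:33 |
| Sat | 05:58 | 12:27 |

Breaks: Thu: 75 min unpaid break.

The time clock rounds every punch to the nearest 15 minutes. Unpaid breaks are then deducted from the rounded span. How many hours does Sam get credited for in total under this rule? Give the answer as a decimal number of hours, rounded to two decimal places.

Thu: in 06:41→06:45, out 16:39→16:45; 10 h 0 min − 75 min = 8 h 45 min
Fri: in 08:52→08:45, out 13:33→13:30; 4 h 45 min
Sat: in 05:58→06:00, out 12:27→12:30; 6 h 30 min
Total credited: 20 h 0 min.

20.00 hours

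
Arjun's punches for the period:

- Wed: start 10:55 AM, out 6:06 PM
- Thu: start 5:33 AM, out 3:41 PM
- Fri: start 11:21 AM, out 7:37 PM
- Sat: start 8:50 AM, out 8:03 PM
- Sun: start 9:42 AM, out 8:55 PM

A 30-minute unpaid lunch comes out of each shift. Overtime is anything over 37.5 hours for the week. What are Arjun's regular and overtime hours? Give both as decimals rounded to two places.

Regular 37.50 hours, overtime 8.02 hours

Wed: 10:55 AM–6:06 PM = 7 h 11 min; less 30 min break → 6 h 41 min
Thu: 5:33 AM–3:41 PM = 10 h 8 min; less 30 min break → 9 h 38 min
Fri: 11:21 AM–7:37 PM = 8 h 16 min; less 30 min break → 7 h 46 min
Sat: 8:50 AM–8:03 PM = 11 h 13 min; less 30 min break → 10 h 43 min
Sun: 9:42 AM–8:55 PM = 11 h 13 min; less 30 min break → 10 h 43 min
Total worked: 45 h 31 min = 45.52 h.
Threshold 37.5 h → overtime 8 h 1 min, regular 37 h 30 min.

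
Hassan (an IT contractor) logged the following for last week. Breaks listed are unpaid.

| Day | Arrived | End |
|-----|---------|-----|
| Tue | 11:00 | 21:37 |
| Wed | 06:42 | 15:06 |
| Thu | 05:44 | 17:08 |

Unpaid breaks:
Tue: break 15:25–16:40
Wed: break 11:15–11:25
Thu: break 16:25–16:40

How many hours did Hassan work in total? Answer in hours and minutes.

28 h 45 min

Tue: 11:00–21:37 = 10 h 37 min; less 75 min break → 9 h 22 min
Wed: 06:42–15:06 = 8 h 24 min; less 10 min break → 8 h 14 min
Thu: 05:44–17:08 = 11 h 24 min; less 15 min break → 11 h 9 min
Total: 9 h 22 min + 8 h 14 min + 11 h 9 min = 28 h 45 min.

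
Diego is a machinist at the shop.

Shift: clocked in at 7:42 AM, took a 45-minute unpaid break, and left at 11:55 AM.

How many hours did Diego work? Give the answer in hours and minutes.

3 h 28 min

Shift: 7:42 AM–11:55 AM = 4 h 13 min; less 45 min break → 3 h 28 min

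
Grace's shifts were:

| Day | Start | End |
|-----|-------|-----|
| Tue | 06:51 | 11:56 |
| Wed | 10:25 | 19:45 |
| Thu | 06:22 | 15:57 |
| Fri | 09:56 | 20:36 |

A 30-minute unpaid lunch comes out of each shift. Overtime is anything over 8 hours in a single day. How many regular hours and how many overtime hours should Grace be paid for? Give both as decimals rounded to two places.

Regular 28.58 hours, overtime 4.08 hours

Tue: 06:51–11:56 = 5 h 5 min; less 30 min break → 4 h 35 min
Wed: 10:25–19:45 = 9 h 20 min; less 30 min break → 8 h 50 min
Thu: 06:22–15:57 = 9 h 35 min; less 30 min break → 9 h 5 min
Fri: 09:56–20:36 = 10 h 40 min; less 30 min break → 10 h 10 min
Tue reg 4 h 35 min / OT 0 h 0 min; Wed reg 8 h 0 min / OT 0 h 50 min; Thu reg 8 h 0 min / OT 1 h 5 min; Fri reg 8 h 0 min / OT 2 h 10 min.
Totals: regular 28 h 35 min, overtime 4 h 5 min.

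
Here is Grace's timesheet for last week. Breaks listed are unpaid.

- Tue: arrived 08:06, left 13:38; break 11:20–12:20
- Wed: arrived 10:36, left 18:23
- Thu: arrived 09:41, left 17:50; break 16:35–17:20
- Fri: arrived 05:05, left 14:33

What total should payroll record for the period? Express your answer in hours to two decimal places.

Tue: 08:06–13:38 = 5 h 32 min; less 60 min break → 4 h 32 min
Wed: 10:36–18:23 = 7 h 47 min
Thu: 09:41–17:50 = 8 h 9 min; less 45 min break → 7 h 24 min
Fri: 05:05–14:33 = 9 h 28 min
Total: 4 h 32 min + 7 h 47 min + 7 h 24 min + 9 h 28 min = 29 h 11 min.

29.18 hours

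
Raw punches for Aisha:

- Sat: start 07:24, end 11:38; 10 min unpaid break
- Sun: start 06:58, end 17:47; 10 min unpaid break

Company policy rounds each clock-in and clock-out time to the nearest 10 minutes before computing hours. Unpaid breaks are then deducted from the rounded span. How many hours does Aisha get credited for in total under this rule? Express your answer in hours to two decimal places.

Sat: in 07:24→07:20, out 11:38→11:40; 4 h 20 min − 10 min = 4 h 10 min
Sun: in 06:58→07:00, out 17:47→17:50; 10 h 50 min − 10 min = 10 h 40 min
Total credited: 14 h 50 min.

14.83 hours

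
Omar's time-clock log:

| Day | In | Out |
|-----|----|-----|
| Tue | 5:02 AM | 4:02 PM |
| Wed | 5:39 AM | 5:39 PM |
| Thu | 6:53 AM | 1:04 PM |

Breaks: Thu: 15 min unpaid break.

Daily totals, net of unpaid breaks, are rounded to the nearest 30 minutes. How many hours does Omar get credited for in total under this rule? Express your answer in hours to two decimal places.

Tue: 5:02 AM–4:02 PM = 11 h 0 min → rounds to 11 h 0 min
Wed: 5:39 AM–5:39 PM = 12 h 0 min → rounds to 12 h 0 min
Thu: 6:53 AM–1:04 PM = 6 h 11 min − 15 min = 5 h 56 min → rounds to 6 h 0 min
Total credited: 29 h 0 min.

29.00 hours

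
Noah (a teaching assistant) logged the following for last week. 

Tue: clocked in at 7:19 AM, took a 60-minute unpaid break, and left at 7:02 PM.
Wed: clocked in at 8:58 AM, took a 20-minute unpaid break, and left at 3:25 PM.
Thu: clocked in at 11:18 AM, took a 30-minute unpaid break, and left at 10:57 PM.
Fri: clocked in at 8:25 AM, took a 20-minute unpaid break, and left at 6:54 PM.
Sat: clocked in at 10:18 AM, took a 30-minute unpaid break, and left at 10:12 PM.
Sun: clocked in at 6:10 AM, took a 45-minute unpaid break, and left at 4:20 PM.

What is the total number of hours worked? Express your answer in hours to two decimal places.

Tue: 7:19 AM–7:02 PM = 11 h 43 min; less 60 min break → 10 h 43 min
Wed: 8:58 AM–3:25 PM = 6 h 27 min; less 20 min break → 6 h 7 min
Thu: 11:18 AM–10:57 PM = 11 h 39 min; less 30 min break → 11 h 9 min
Fri: 8:25 AM–6:54 PM = 10 h 29 min; less 20 min break → 10 h 9 min
Sat: 10:18 AM–10:12 PM = 11 h 54 min; less 30 min break → 11 h 24 min
Sun: 6:10 AM–4:20 PM = 10 h 10 min; less 45 min break → 9 h 25 min
Total: 10 h 43 min + 6 h 7 min + 11 h 9 min + 10 h 9 min + 11 h 24 min + 9 h 25 min = 58 h 57 min.

58.95 hours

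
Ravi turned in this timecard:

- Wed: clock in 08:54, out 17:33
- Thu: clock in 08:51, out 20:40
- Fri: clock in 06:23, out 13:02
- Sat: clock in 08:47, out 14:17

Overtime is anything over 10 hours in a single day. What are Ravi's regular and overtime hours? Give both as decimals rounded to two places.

Wed: 08:54–17:33 = 8 h 39 min
Thu: 08:51–20:40 = 11 h 49 min
Fri: 06:23–13:02 = 6 h 39 min
Sat: 08:47–14:17 = 5 h 30 min
Wed reg 8 h 39 min / OT 0 h 0 min; Thu reg 10 h 0 min / OT 1 h 49 min; Fri reg 6 h 39 min / OT 0 h 0 min; Sat reg 5 h 30 min / OT 0 h 0 min.
Totals: regular 30 h 48 min, overtime 1 h 49 min.

Regular 30.80 hours, overtime 1.82 hours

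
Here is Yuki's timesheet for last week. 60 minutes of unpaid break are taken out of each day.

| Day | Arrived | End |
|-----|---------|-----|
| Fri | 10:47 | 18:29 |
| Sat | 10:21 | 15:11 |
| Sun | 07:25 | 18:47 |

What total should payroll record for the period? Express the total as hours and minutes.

20 h 54 min

Fri: 10:47–18:29 = 7 h 42 min; less 60 min break → 6 h 42 min
Sat: 10:21–15:11 = 4 h 50 min; less 60 min break → 3 h 50 min
Sun: 07:25–18:47 = 11 h 22 min; less 60 min break → 10 h 22 min
Total: 6 h 42 min + 3 h 50 min + 10 h 22 min = 20 h 54 min.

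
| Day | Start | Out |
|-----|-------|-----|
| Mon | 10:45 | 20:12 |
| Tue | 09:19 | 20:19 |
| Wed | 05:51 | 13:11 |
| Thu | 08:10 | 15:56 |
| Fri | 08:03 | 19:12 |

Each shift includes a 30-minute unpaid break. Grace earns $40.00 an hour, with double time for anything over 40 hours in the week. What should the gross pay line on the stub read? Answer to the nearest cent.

$1936.00

Mon: 10:45–20:12 = 9 h 27 min; less 30 min break → 8 h 57 min
Tue: 09:19–20:19 = 11 h 0 min; less 30 min break → 10 h 30 min
Wed: 05:51–13:11 = 7 h 20 min; less 30 min break → 6 h 50 min
Thu: 08:10–15:56 = 7 h 46 min; less 30 min break → 7 h 16 min
Fri: 08:03–19:12 = 11 h 9 min; less 30 min break → 10 h 39 min
Total worked: 44 h 12 min = 2652 min.
Regular 40 h 0 min = 2400 min at $40.00/h; overtime 4 h 12 min = 252 min at $80.00/h.
Pay = (2400 × $40.00 + 252 × $80.00) ÷ 60 = $1936.00.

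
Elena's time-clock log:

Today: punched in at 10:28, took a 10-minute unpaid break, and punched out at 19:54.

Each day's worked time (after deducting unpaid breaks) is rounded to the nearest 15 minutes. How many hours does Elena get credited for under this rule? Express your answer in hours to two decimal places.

Today: 10:28–19:54 = 9 h 26 min − 10 min = 9 h 16 min → rounds to 9 h 15 min

9.25 hours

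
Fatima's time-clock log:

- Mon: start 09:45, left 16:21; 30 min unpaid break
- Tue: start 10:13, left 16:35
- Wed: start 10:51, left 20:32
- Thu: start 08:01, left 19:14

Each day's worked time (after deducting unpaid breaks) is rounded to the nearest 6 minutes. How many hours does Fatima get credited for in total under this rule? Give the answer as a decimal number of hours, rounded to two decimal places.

33.40 hours

Mon: 09:45–16:21 = 6 h 36 min − 30 min = 6 h 6 min → rounds to 6 h 6 min
Tue: 10:13–16:35 = 6 h 22 min → rounds to 6 h 24 min
Wed: 10:51–20:32 = 9 h 41 min → rounds to 9 h 42 min
Thu: 08:01–19:14 = 11 h 13 min → rounds to 11 h 12 min
Total credited: 33 h 24 min.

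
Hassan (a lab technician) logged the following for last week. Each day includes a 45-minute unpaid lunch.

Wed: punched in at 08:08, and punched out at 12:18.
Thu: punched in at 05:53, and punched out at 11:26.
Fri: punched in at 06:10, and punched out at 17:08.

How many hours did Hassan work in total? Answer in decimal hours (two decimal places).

Wed: 08:08–12:18 = 4 h 10 min; less 45 min break → 3 h 25 min
Thu: 05:53–11:26 = 5 h 33 min; less 45 min break → 4 h 48 min
Fri: 06:10–17:08 = 10 h 58 min; less 45 min break → 10 h 13 min
Total: 3 h 25 min + 4 h 48 min + 10 h 13 min = 18 h 26 min.

18.43 hours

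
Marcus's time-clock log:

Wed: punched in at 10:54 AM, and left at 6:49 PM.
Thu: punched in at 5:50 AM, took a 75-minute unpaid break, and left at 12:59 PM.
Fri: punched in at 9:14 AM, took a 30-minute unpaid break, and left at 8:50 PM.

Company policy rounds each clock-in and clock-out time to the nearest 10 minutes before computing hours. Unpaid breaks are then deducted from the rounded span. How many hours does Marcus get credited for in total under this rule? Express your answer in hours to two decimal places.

Wed: in 10:54 AM→10:50 AM, out 6:49 PM→6:50 PM; 8 h 0 min
Thu: in 5:50 AM→5:50 AM, out 12:59 PM→1:00 PM; 7 h 10 min − 75 min = 5 h 55 min
Fri: in 9:14 AM→9:10 AM, out 8:50 PM→8:50 PM; 11 h 40 min − 30 min = 11 h 10 min
Total credited: 25 h 5 min.

25.08 hours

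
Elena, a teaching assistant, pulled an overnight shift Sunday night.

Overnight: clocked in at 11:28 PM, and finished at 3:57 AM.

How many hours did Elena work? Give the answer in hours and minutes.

Overnight: 11:28 PM → midnight = 0 h 32 min; midnight → 3:57 AM = 3 h 57 min; span 4 h 29 min

4 h 29 min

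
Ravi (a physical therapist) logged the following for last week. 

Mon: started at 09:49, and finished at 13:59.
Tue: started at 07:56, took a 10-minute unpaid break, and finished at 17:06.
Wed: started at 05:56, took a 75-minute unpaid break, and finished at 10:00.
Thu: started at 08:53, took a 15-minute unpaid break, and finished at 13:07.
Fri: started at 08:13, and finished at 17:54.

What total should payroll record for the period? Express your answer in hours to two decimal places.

Mon: 09:49–13:59 = 4 h 10 min
Tue: 07:56–17:06 = 9 h 10 min; less 10 min break → 9 h 0 min
Wed: 05:56–10:00 = 4 h 4 min; less 75 min break → 2 h 49 min
Thu: 08:53–13:07 = 4 h 14 min; less 15 min break → 3 h 59 min
Fri: 08:13–17:54 = 9 h 41 min
Total: 4 h 10 min + 9 h 0 min + 2 h 49 min + 3 h 59 min + 9 h 41 min = 29 h 39 min.

29.65 hours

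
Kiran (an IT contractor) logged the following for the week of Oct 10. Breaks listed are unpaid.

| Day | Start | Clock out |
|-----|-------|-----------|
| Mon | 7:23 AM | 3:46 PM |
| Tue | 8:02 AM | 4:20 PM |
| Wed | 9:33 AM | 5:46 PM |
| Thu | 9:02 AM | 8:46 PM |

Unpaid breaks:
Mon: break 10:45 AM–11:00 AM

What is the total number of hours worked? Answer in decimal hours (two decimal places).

Mon: 7:23 AM–3:46 PM = 8 h 23 min; less 15 min break → 8 h 8 min
Tue: 8:02 AM–4:20 PM = 8 h 18 min
Wed: 9:33 AM–5:46 PM = 8 h 13 min
Thu: 9:02 AM–8:46 PM = 11 h 44 min
Total: 8 h 8 min + 8 h 18 min + 8 h 13 min + 11 h 44 min = 36 h 23 min.

36.38 hours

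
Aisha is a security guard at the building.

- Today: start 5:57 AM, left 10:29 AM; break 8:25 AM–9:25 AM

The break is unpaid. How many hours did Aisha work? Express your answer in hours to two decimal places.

3.53 hours

Today: 5:57 AM–10:29 AM = 4 h 32 min; less 60 min break → 3 h 32 min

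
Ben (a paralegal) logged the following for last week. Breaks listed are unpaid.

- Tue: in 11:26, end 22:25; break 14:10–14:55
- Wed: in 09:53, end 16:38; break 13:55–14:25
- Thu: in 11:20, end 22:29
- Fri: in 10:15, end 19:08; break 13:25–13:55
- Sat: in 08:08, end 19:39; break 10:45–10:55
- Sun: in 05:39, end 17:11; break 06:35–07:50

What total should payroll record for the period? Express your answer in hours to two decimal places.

57.65 hours

Tue: 11:26–22:25 = 10 h 59 min; less 45 min break → 10 h 14 min
Wed: 09:53–16:38 = 6 h 45 min; less 30 min break → 6 h 15 min
Thu: 11:20–22:29 = 11 h 9 min
Fri: 10:15–19:08 = 8 h 53 min; less 30 min break → 8 h 23 min
Sat: 08:08–19:39 = 11 h 31 min; less 10 min break → 11 h 21 min
Sun: 05:39–17:11 = 11 h 32 min; less 75 min break → 10 h 17 min
Total: 10 h 14 min + 6 h 15 min + 11 h 9 min + 8 h 23 min + 11 h 21 min + 10 h 17 min = 57 h 39 min.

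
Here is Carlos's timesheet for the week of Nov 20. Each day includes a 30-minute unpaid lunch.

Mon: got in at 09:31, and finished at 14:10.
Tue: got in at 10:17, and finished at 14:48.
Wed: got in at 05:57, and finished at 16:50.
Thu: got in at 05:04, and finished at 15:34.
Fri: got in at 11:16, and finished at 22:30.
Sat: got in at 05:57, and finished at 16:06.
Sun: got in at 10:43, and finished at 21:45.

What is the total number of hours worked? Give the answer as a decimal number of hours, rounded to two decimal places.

Mon: 09:31–14:10 = 4 h 39 min; less 30 min break → 4 h 9 min
Tue: 10:17–14:48 = 4 h 31 min; less 30 min break → 4 h 1 min
Wed: 05:57–16:50 = 10 h 53 min; less 30 min break → 10 h 23 min
Thu: 05:04–15:34 = 10 h 30 min; less 30 min break → 10 h 0 min
Fri: 11:16–22:30 = 11 h 14 min; less 30 min break → 10 h 44 min
Sat: 05:57–16:06 = 10 h 9 min; less 30 min break → 9 h 39 min
Sun: 10:43–21:45 = 11 h 2 min; less 30 min break → 10 h 32 min
Total: 4 h 9 min + 4 h 1 min + 10 h 23 min + 10 h 0 min + 10 h 44 min + 9 h 39 min + 10 h 32 min = 59 h 28 min.

59.47 hours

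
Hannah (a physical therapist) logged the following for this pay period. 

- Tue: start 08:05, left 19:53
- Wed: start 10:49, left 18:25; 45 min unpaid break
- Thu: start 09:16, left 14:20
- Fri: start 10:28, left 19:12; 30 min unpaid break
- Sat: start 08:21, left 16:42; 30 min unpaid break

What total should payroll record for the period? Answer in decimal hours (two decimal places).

Tue: 08:05–19:53 = 11 h 48 min
Wed: 10:49–18:25 = 7 h 36 min; less 45 min break → 6 h 51 min
Thu: 09:16–14:20 = 5 h 4 min
Fri: 10:28–19:12 = 8 h 44 min; less 30 min break → 8 h 14 min
Sat: 08:21–16:42 = 8 h 21 min; less 30 min break → 7 h 51 min
Total: 11 h 48 min + 6 h 51 min + 5 h 4 min + 8 h 14 min + 7 h 51 min = 39 h 48 min.

39.80 hours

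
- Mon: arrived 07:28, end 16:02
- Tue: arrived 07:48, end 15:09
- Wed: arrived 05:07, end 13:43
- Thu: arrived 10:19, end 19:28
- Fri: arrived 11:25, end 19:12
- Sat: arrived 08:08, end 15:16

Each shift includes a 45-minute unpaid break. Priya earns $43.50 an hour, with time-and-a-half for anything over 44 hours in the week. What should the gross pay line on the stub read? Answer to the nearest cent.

$1919.44

Mon: 07:28–16:02 = 8 h 34 min; less 45 min break → 7 h 49 min
Tue: 07:48–15:09 = 7 h 21 min; less 45 min break → 6 h 36 min
Wed: 05:07–13:43 = 8 h 36 min; less 45 min break → 7 h 51 min
Thu: 10:19–19:28 = 9 h 9 min; less 45 min break → 8 h 24 min
Fri: 11:25–19:12 = 7 h 47 min; less 45 min break → 7 h 2 min
Sat: 08:08–15:16 = 7 h 8 min; less 45 min break → 6 h 23 min
Total worked: 44 h 5 min = 2645 min.
Regular 44 h 0 min = 2640 min at $43.50/h; overtime 0 h 5 min = 5 min at $65.25/h.
Pay = (2640 × $43.50 + 5 × $65.25) ÷ 60 = $1919.44.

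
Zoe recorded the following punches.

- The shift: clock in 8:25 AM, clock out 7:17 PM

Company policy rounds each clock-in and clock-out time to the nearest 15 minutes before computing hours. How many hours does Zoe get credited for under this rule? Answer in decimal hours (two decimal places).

The shift: in 8:25 AM→8:30 AM, out 7:17 PM→7:15 PM; 10 h 45 min

10.75 hours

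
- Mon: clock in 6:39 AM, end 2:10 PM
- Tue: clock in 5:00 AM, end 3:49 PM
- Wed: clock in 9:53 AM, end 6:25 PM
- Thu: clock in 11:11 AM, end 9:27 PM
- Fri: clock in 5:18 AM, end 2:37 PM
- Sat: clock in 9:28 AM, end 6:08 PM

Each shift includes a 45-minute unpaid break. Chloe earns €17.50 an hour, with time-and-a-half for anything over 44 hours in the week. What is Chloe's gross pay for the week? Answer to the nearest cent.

Mon: 6:39 AM–2:10 PM = 7 h 31 min; less 45 min break → 6 h 46 min
Tue: 5:00 AM–3:49 PM = 10 h 49 min; less 45 min break → 10 h 4 min
Wed: 9:53 AM–6:25 PM = 8 h 32 min; less 45 min break → 7 h 47 min
Thu: 11:11 AM–9:27 PM = 10 h 16 min; less 45 min break → 9 h 31 min
Fri: 5:18 AM–2:37 PM = 9 h 19 min; less 45 min break → 8 h 34 min
Sat: 9:28 AM–6:08 PM = 8 h 40 min; less 45 min break → 7 h 55 min
Total worked: 50 h 37 min = 3037 min.
Regular 44 h 0 min = 2640 min at €17.50/h; overtime 6 h 37 min = 397 min at €26.25/h.
Pay = (2640 × €17.50 + 397 × €26.25) ÷ 60 = €943.69.

€943.69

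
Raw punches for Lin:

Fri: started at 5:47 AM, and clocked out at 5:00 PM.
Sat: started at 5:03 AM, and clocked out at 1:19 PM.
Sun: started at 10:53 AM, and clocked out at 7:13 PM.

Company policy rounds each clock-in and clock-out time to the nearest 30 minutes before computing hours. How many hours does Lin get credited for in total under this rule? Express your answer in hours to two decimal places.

27.50 hours

Fri: in 5:47 AM→6:00 AM, out 5:00 PM→5:00 PM; 11 h 0 min
Sat: in 5:03 AM→5:00 AM, out 1:19 PM→1:30 PM; 8 h 30 min
Sun: in 10:53 AM→11:00 AM, out 7:13 PM→7:00 PM; 8 h 0 min
Total credited: 27 h 30 min.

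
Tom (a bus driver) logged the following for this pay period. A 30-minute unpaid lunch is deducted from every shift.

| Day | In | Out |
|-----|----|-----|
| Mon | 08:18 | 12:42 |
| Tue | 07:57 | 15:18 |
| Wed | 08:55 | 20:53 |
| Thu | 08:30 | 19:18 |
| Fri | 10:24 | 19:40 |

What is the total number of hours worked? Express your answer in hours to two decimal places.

Mon: 08:18–12:42 = 4 h 24 min; less 30 min break → 3 h 54 min
Tue: 07:57–15:18 = 7 h 21 min; less 30 min break → 6 h 51 min
Wed: 08:55–20:53 = 11 h 58 min; less 30 min break → 11 h 28 min
Thu: 08:30–19:18 = 10 h 48 min; less 30 min break → 10 h 18 min
Fri: 10:24–19:40 = 9 h 16 min; less 30 min break → 8 h 46 min
Total: 3 h 54 min + 6 h 51 min + 11 h 28 min + 10 h 18 min + 8 h 46 min = 41 h 17 min.

41.28 hours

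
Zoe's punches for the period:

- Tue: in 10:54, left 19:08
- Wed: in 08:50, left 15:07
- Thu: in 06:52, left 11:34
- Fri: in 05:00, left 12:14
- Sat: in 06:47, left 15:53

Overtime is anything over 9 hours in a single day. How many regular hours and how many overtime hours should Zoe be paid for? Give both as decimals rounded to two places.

Tue: 10:54–19:08 = 8 h 14 min
Wed: 08:50–15:07 = 6 h 17 min
Thu: 06:52–11:34 = 4 h 42 min
Fri: 05:00–12:14 = 7 h 14 min
Sat: 06:47–15:53 = 9 h 6 min
Tue reg 8 h 14 min / OT 0 h 0 min; Wed reg 6 h 17 min / OT 0 h 0 min; Thu reg 4 h 42 min / OT 0 h 0 min; Fri reg 7 h 14 min / OT 0 h 0 min; Sat reg 9 h 0 min / OT 0 h 6 min.
Totals: regular 35 h 27 min, overtime 0 h 6 min.

Regular 35.45 hours, overtime 0.10 hours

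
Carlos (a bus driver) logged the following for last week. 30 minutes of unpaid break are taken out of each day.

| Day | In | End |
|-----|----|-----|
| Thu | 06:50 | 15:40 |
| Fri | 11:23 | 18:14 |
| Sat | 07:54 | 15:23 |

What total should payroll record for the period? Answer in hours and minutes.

21 h 40 min

Thu: 06:50–15:40 = 8 h 50 min; less 30 min break → 8 h 20 min
Fri: 11:23–18:14 = 6 h 51 min; less 30 min break → 6 h 21 min
Sat: 07:54–15:23 = 7 h 29 min; less 30 min break → 6 h 59 min
Total: 8 h 20 min + 6 h 21 min + 6 h 59 min = 21 h 40 min.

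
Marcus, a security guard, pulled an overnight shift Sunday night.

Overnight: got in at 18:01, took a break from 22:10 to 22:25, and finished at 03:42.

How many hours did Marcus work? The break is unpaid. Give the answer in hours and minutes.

9 h 26 min

Overnight: 18:01 → midnight = 5 h 59 min; midnight → 03:42 = 3 h 42 min; span 9 h 41 min; less 15 min break → 9 h 26 min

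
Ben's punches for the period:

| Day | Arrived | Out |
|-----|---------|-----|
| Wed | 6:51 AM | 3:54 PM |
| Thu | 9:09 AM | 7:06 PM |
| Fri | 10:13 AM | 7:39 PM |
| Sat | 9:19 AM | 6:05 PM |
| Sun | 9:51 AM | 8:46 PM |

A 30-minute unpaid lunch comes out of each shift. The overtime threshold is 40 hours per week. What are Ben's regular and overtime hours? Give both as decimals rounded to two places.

Regular 40.00 hours, overtime 5.62 hours

Wed: 6:51 AM–3:54 PM = 9 h 3 min; less 30 min break → 8 h 33 min
Thu: 9:09 AM–7:06 PM = 9 h 57 min; less 30 min break → 9 h 27 min
Fri: 10:13 AM–7:39 PM = 9 h 26 min; less 30 min break → 8 h 56 min
Sat: 9:19 AM–6:05 PM = 8 h 46 min; less 30 min break → 8 h 16 min
Sun: 9:51 AM–8:46 PM = 10 h 55 min; less 30 min break → 10 h 25 min
Total worked: 45 h 37 min = 45.62 h.
Threshold 40 h → overtime 5 h 37 min, regular 40 h 0 min.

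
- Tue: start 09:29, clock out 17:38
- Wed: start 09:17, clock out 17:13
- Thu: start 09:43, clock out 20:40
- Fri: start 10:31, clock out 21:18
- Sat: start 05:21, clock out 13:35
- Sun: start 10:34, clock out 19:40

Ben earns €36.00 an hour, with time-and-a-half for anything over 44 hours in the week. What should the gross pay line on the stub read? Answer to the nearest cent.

Tue: 09:29–17:38 = 8 h 9 min
Wed: 09:17–17:13 = 7 h 56 min
Thu: 09:43–20:40 = 10 h 57 min
Fri: 10:31–21:18 = 10 h 47 min
Sat: 05:21–13:35 = 8 h 14 min
Sun: 10:34–19:40 = 9 h 6 min
Total worked: 55 h 9 min = 3309 min.
Regular 44 h 0 min = 2640 min at €36.00/h; overtime 11 h 9 min = 669 min at €54.00/h.
Pay = (2640 × €36.00 + 669 × €54.00) ÷ 60 = €2186.10.

€2186.10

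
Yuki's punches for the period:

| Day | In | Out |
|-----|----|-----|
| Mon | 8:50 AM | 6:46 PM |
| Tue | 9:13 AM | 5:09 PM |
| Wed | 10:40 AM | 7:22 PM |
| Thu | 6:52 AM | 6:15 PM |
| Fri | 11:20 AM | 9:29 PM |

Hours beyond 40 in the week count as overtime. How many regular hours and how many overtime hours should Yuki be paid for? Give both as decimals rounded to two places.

Regular 40.00 hours, overtime 8.10 hours

Mon: 8:50 AM–6:46 PM = 9 h 56 min
Tue: 9:13 AM–5:09 PM = 7 h 56 min
Wed: 10:40 AM–7:22 PM = 8 h 42 min
Thu: 6:52 AM–6:15 PM = 11 h 23 min
Fri: 11:20 AM–9:29 PM = 10 h 9 min
Total worked: 48 h 6 min = 48.10 h.
Threshold 40 h → overtime 8 h 6 min, regular 40 h 0 min.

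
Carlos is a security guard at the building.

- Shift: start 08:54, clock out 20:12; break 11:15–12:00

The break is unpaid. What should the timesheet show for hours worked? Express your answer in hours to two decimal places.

Shift: 08:54–20:12 = 11 h 18 min; less 45 min break → 10 h 33 min

10.55 hours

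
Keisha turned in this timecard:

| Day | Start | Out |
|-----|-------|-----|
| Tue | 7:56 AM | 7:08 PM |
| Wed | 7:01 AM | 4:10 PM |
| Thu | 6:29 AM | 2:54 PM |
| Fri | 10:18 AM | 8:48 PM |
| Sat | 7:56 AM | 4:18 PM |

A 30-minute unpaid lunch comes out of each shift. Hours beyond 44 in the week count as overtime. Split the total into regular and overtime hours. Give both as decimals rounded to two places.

Regular 44.00 hours, overtime 1.13 hours

Tue: 7:56 AM–7:08 PM = 11 h 12 min; less 30 min break → 10 h 42 min
Wed: 7:01 AM–4:10 PM = 9 h 9 min; less 30 min break → 8 h 39 min
Thu: 6:29 AM–2:54 PM = 8 h 25 min; less 30 min break → 7 h 55 min
Fri: 10:18 AM–8:48 PM = 10 h 30 min; less 30 min break → 10 h 0 min
Sat: 7:56 AM–4:18 PM = 8 h 22 min; less 30 min break → 7 h 52 min
Total worked: 45 h 8 min = 45.13 h.
Threshold 44 h → overtime 1 h 8 min, regular 44 h 0 min.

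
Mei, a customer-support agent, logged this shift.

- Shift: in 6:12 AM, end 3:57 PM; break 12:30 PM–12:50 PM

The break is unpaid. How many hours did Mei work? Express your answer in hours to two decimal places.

9.42 hours

Shift: 6:12 AM–3:57 PM = 9 h 45 min; less 20 min break → 9 h 25 min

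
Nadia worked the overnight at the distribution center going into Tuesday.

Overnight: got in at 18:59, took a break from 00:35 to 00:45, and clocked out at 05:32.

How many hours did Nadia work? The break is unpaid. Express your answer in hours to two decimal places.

10.38 hours

Overnight: 18:59 → midnight = 5 h 1 min; midnight → 05:32 = 5 h 32 min; span 10 h 33 min; less 10 min break → 10 h 23 min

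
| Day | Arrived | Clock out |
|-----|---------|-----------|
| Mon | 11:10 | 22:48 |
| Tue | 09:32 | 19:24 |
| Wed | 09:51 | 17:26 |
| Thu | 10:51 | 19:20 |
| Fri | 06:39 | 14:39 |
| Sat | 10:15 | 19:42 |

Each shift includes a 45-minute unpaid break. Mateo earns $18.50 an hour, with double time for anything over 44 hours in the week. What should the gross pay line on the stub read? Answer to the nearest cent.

Mon: 11:10–22:48 = 11 h 38 min; less 45 min break → 10 h 53 min
Tue: 09:32–19:24 = 9 h 52 min; less 45 min break → 9 h 7 min
Wed: 09:51–17:26 = 7 h 35 min; less 45 min break → 6 h 50 min
Thu: 10:51–19:20 = 8 h 29 min; less 45 min break → 7 h 44 min
Fri: 06:39–14:39 = 8 h 0 min; less 45 min break → 7 h 15 min
Sat: 10:15–19:42 = 9 h 27 min; less 45 min break → 8 h 42 min
Total worked: 50 h 31 min = 3031 min.
Regular 44 h 0 min = 2640 min at $18.50/h; overtime 6 h 31 min = 391 min at $37.00/h.
Pay = (2640 × $18.50 + 391 × $37.00) ÷ 60 = $1055.12.

$1055.12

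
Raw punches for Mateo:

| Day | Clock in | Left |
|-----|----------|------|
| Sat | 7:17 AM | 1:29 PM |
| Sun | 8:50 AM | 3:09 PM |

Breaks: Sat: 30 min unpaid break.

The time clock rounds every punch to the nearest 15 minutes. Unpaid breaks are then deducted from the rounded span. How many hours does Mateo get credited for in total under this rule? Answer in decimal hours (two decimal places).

12.25 hours

Sat: in 7:17 AM→7:15 AM, out 1:29 PM→1:30 PM; 6 h 15 min − 30 min = 5 h 45 min
Sun: in 8:50 AM→8:45 AM, out 3:09 PM→3:15 PM; 6 h 30 min
Total credited: 12 h 15 min.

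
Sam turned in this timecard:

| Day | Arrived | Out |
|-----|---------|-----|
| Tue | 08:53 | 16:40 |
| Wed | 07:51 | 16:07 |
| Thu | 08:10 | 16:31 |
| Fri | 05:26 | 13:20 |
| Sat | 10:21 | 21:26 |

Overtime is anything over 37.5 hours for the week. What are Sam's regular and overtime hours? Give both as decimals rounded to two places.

Regular 37.50 hours, overtime 5.88 hours

Tue: 08:53–16:40 = 7 h 47 min
Wed: 07:51–16:07 = 8 h 16 min
Thu: 08:10–16:31 = 8 h 21 min
Fri: 05:26–13:20 = 7 h 54 min
Sat: 10:21–21:26 = 11 h 5 min
Total worked: 43 h 23 min = 43.38 h.
Threshold 37.5 h → overtime 5 h 53 min, regular 37 h 30 min.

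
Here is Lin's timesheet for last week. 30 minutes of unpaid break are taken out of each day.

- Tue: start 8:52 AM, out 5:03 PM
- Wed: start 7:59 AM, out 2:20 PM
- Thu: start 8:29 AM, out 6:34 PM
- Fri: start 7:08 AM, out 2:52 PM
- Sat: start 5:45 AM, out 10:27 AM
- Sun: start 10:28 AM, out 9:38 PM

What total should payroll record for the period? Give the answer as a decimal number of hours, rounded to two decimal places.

Tue: 8:52 AM–5:03 PM = 8 h 11 min; less 30 min break → 7 h 41 min
Wed: 7:59 AM–2:20 PM = 6 h 21 min; less 30 min break → 5 h 51 min
Thu: 8:29 AM–6:34 PM = 10 h 5 min; less 30 min break → 9 h 35 min
Fri: 7:08 AM–2:52 PM = 7 h 44 min; less 30 min break → 7 h 14 min
Sat: 5:45 AM–10:27 AM = 4 h 42 min; less 30 min break → 4 h 12 min
Sun: 10:28 AM–9:38 PM = 11 h 10 min; less 30 min break → 10 h 40 min
Total: 7 h 41 min + 5 h 51 min + 9 h 35 min + 7 h 14 min + 4 h 12 min + 10 h 40 min = 45 h 13 min.

45.22 hours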